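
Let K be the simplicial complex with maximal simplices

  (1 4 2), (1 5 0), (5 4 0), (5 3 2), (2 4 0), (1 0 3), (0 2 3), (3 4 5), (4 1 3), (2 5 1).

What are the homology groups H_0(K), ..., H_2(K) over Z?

H_0 = Z,  H_1 = Z/2,  H_2 = 0.

K has 6 vertices, 15 edges, 10 triangles.
rank ∂_0 = 0, rank ∂_1 = 5 ⇒ b_0 = 6 − 0 − 5 = 1; all invariant factors of ∂_1 are 1 so no torsion. So H_0 = Z.
rank ∂_1 = 5, rank ∂_2 = 10 ⇒ b_1 = 15 − 5 − 10 = 0; ∂_2 has invariant factor(s) [2] giving torsion. So H_1 = Z/2.
rank ∂_2 = 10, rank ∂_3 = 0 ⇒ b_2 = 10 − 10 − 0 = 0. So H_2 = 0.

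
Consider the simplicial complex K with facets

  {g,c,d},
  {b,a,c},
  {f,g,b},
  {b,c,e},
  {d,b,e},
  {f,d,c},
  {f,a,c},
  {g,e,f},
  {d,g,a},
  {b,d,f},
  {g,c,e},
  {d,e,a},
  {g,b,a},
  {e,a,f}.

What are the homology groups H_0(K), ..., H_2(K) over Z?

H_0 = Z,  H_1 = Z^2,  H_2 = Z.

Fix the vertex order a < b < c < d < e < f < g and write every simplex with vertices in increasing order. Then dim K = 2 and the simplices of K are:

  0-simplices (7): a, b, c, d, e, f, g
  1-simplices (21): ab, ac, ad, ae, af, ag, bc, bd, be, bf, bg, cd, ce, cf, cg, de, df, dg, ef, eg, fg
  2-simplices (14): abc, abg, acf, ade, adg, aef, bce, bde, bdf, bfg, cdf, cdg, ceg, efg

giving chain groups C_0 ≅ Z^7, C_1 ≅ Z^21, C_2 ≅ Z^14.

Boundary ∂_1: C_1 → C_0 sends each edge [p,q] (with p < q) to q − p.
This gives a 7×21 integer matrix of rank 6; reducing to Smith normal form yields diagonal entries (1,1,1,1,1,1).

The boundary map ∂_2: C_2 → C_1 maps a triangle to the signed sum of its edges. For instance
  ∂cdf = df − cf + cd,
  ∂cdg = dg − cg + cd.
This gives a 21×14 integer matrix of rank 13; reducing to Smith normal form yields diagonal entries (1,1,1,1,1,1,1,1,1,1,1,1,1).

From H_k ≅ ker(∂_k) / im(∂_{k+1}) we obtain:

  H_0: rank C_0 − rank ∂_1 = 7 − 6 = 1, and the invariant factors of ∂_1 are all 1, so H_0 = Z.
  H_1: rank ker ∂_1 − rank ∂_2 = (21 − 6) − 13 = 2, and the invariant factors of ∂_2 are all 1, so H_1 = Z^2.
  H_2: rank ker ∂_2 − rank ∂_3 = (14 − 13) − 0 = 1, and there is no ∂_3, so H_2 = Z.

As a check, the Euler characteristic is 7 − 21 + 14 = 0, which agrees with 1 − 2 + 1 = 0.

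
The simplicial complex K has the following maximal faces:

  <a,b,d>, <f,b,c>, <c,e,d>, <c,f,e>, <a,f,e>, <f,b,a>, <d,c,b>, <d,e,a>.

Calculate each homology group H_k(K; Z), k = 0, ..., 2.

Order the vertices as a < b < c < d < e < f. Listing each simplex with vertices in this order, K has dimension 2 with simplices:

  0-simplices (6): a, b, c, d, e, f
  1-simplices (12): ab, ad, ae, af, bc, bd, bf, cd, ce, cf, de, ef
  2-simplices (8): abd, abf, ade, aef, bcd, bcf, cde, cef

giving chain groups C_0 ≅ Z^6, C_1 ≅ Z^12, C_2 ≅ Z^8.

∂_1: C_1 → C_0 maps an edge to its endpoints' difference, ∂[p,q] = q − p.
As a 6×12 matrix over Z this has rank 5, with invariant factors (1,1,1,1,1).

∂_2: C_2 → C_1 maps a triangle to the signed sum of its edges. For instance
  ∂bcd = cd − bd + bc,
  ∂abf = bf − af + ab.
The resulting 12×8 matrix has rank 7, and its Smith normal form has invariant factors (1,1,1,1,1,1,1).

Now H_k = ker ∂_k / im ∂_{k+1}, so:

  H_0: rank C_0 − rank ∂_1 = 6 − 5 = 1, and the invariant factors of ∂_1 are all 1, so H_0 = Z.
  H_1: rank ker ∂_1 − rank ∂_2 = (12 − 5) − 7 = 0, and the invariant factors of ∂_2 are all 1, so H_1 = 0.
  H_2: rank ker ∂_2 − rank ∂_3 = (8 − 7) − 0 = 1, and there is no ∂_3, so H_2 = Z.

As a check, the Euler characteristic is 6 − 12 + 8 = 2, which agrees with 1 − 0 + 1 = 2.
(K is a triangulation of the 2-sphere S^2.)

H_0 = Z,  H_1 = 0,  H_2 = Z.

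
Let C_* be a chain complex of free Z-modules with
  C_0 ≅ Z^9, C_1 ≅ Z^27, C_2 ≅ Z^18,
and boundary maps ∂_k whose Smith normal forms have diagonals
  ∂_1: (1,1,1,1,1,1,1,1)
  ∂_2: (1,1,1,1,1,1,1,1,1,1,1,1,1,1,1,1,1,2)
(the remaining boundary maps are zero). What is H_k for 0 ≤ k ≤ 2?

H_0: b_0 = 9 − 0 − 8 = 1; torsion from ∂_1 factors > 1: none. So H_0 = Z.
H_1: b_1 = 27 − 8 − 18 = 1; torsion from ∂_2 factors > 1: [2]. So H_1 = Z ⊕ Z_2.
H_2: b_2 = 18 − 18 − 0 = 0; torsion from ∂_3 factors > 1: none. So H_2 = 0.

H_0 = Z,  H_1 = Z ⊕ Z_2,  H_2 = 0.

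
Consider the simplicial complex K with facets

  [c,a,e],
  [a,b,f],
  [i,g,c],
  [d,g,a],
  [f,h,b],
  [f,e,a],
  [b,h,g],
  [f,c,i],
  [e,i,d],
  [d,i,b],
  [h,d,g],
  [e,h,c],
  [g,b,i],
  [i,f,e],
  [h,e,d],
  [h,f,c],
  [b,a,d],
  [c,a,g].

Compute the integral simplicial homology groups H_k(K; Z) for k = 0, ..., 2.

H_0 ≅ Z,  H_1 ≅ Z ⊕ Z/2Z,  H_2 = 0.

Order the vertices as a < b < c < d < e < f < g < h < i. Listing each simplex with vertices in this order, K has dimension 2 with simplices:

  0-simplices (9): a, b, c, d, e, f, g, h, i
  1-simplices (27): ab, ac, ad, ae, af, ag, bd, bf, bg, bh, bi, ce, cf, cg, ch, ci, de, dg, dh, di, ef, eh, ei, fh, fi, gh, gi
  2-simplices (18): abd, abf, ace, acg, adg, aef, bdi, bfh, bgh, bgi, ceh, cfh, cfi, cgi, deh, dei, dgh, efi

giving chain groups C_0 ≅ Z^9, C_1 ≅ Z^27, C_2 ≅ Z^18.

The boundary map ∂_1: C_1 → C_0 maps an edge to its endpoints' difference, ∂[p,q] = q − p. For instance
  ∂gi = i − g.
The resulting 9×27 matrix has rank 8, and its Smith normal form has invariant factors (1,1,1,1,1,1,1,1).

The boundary map ∂_2: C_2 → C_1 acts by ∂[p,q,r] = [q,r] − [p,r] + [p,q]. For instance
  ∂ace = ce − ae + ac,
  ∂abf = bf − af + ab.
As a 27×18 matrix over Z this has rank 18, with invariant factors (1,1,1,1,1,1,1,1,1,1,1,1,1,1,1,1,1,2).

Computing H_k = (kernel of ∂_k) / (image of ∂_{k+1}):

  H_0: rank C_0 − rank ∂_1 = 9 − 8 = 1, and the invariant factors of ∂_1 are all 1, so H_0 ≅ Z.
  H_1: rank ker ∂_1 − rank ∂_2 = (27 − 8) − 18 = 1, and ∂_2 has invariant factor 2 > 1, so H_1 ≅ Z ⊕ Z/2Z.
  H_2: rank ker ∂_2 − rank ∂_3 = (18 − 18) − 0 = 0, and there is no ∂_3, so H_2 ≅ 0.

As a check, the Euler characteristic is 9 − 27 + 18 = 0, which agrees with 1 − 1 + 0 = 0.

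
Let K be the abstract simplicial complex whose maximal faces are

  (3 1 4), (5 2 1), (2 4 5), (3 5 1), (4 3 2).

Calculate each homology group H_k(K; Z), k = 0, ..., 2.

Order the vertices as 1 < 2 < 3 < 4 < 5. Listing each simplex with vertices in this order, K has dimension 2 with simplices:

  0-simplices (5): [1], [2], [3], [4], [5]
  1-simplices (10): [1,2], [1,3], [1,4], [1,5], [2,3], [2,4], [2,5], [3,4], [3,5], [4,5]
  2-simplices (5): [1,2,5], [1,3,4], [1,3,5], [2,3,4], [2,4,5]

so the chain groups are C_0 ≅ Z^5, C_1 ≅ Z^10, C_2 ≅ Z^5.

The boundary map ∂_1: C_1 → C_0 is given by ∂[p,q] = [q] − [p].
As a 5×10 matrix over Z this has rank 4, with invariant factors (1,1,1,1).

Boundary ∂_2: C_2 → C_1 sends each 2-simplex [p,q,r] to [q,r] − [p,r] + [p,q]. For instance
  ∂[2,4,5] = [4,5] − [2,5] + [2,4],
  ∂[2,3,4] = [3,4] − [2,4] + [2,3].
The 10×5 boundary matrix has rank 5 and Smith normal form diag(1,1,1,1,1).

Now H_k = ker ∂_k / im ∂_{k+1}, so:

  H_0: rank C_0 − rank ∂_1 = 5 − 4 = 1, and the invariant factors of ∂_1 are all 1, so H_0 ≅ Z.
  H_1: rank ker ∂_1 − rank ∂_2 = (10 − 4) − 5 = 1, and the invariant factors of ∂_2 are all 1, so H_1 ≅ Z.
  H_2: rank ker ∂_2 − rank ∂_3 = (5 − 5) − 0 = 0, and there is no ∂_3, so H_2 ≅ 0.

As a check, the Euler characteristic is 5 − 10 + 5 = 0, which agrees with 1 − 1 + 0 = 0.

H_0 = Z,  H_1 = Z,  H_2 = 0.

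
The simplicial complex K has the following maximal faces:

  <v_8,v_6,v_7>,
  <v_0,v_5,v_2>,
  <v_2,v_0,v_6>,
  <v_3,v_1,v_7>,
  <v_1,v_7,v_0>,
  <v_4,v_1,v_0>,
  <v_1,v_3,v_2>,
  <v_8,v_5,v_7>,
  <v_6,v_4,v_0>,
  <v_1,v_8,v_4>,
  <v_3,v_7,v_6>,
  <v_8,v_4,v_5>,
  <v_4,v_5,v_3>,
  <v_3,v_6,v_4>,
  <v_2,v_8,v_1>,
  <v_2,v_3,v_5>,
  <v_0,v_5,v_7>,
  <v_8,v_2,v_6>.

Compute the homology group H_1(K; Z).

H_1 ≅ Z^2.

Order the vertices as v_0 < v_1 < v_2 < v_3 < v_4 < v_5 < v_6 < v_7 < v_8. Listing each simplex with vertices in this order, K has dimension 2 with simplices:

  0-simplices (9): [v_0], [v_1], [v_2], [v_3], [v_4], [v_5], [v_6], [v_7], [v_8]
  1-simplices (27): (27 of them)
  2-simplices (18): (18 of them)

giving chain groups C_0 ≅ Z^9, C_1 ≅ Z^27, C_2 ≅ Z^18.

∂_1: C_1 → C_0 maps an edge to its endpoints' difference, ∂[p,q] = q − p. For instance
  ∂[v_5,v_7] = [v_7] − [v_5].
As a 9×27 matrix over Z this has rank 8, with invariant factors (1,1,1,1,1,1,1,1).

Boundary ∂_2: C_2 → C_1 sends each 2-simplex [p,q,r] to [q,r] − [p,r] + [p,q]. For instance
  ∂[v_3,v_4,v_6] = [v_4,v_6] − [v_3,v_6] + [v_3,v_4],
  ∂[v_0,v_2,v_6] = [v_2,v_6] − [v_0,v_6] + [v_0,v_2].
As a 27×18 matrix over Z this has rank 17, with invariant factors (1,1,1,1,1,1,1,1,1,1,1,1,1,1,1,1,1).

Reading off H_k = ker ∂_k / im ∂_{k+1}:

  H_1: rank ker ∂_1 − rank ∂_2 = (27 − 8) − 17 = 2, and the invariant factors of ∂_2 are all 1, so H_1 = Z^2.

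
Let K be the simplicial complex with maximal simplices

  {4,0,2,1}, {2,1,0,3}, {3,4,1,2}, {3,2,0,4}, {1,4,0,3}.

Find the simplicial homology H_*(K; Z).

H_0 = Z,  H_1 = 0,  H_2 = 0,  H_3 = Z.

We work with the vertex ordering 0 < 1 < 2 < 3 < 4. The simplices of K, each written with vertices in increasing order, are:

  0-simplices (5): [0], [1], [2], [3], [4]
  1-simplices (10): [0,1], [0,2], [0,3], [0,4], [1,2], [1,3], [1,4], [2,3], [2,4], [3,4]
  2-simplices (10): [0,1,2], [0,1,3], [0,1,4], [0,2,3], [0,2,4], [0,3,4], [1,2,3], [1,2,4], [1,3,4], [2,3,4]
  3-simplices (5): [0,1,2,3], [0,1,2,4], [0,1,3,4], [0,2,3,4], [1,2,3,4]

giving chain groups C_0 ≅ Z^5, C_1 ≅ Z^10, C_2 ≅ Z^10, C_3 ≅ Z^5.

Boundary ∂_1: C_1 → C_0 maps an edge to its endpoints' difference, ∂[p,q] = q − p.
This gives a 5×10 integer matrix of rank 4; reducing to Smith normal form yields diagonal entries (1,1,1,1).

Boundary ∂_2: C_2 → C_1 sends each 2-simplex [p,q,r] to [q,r] − [p,r] + [p,q]. For instance
  ∂[0,1,2] = [1,2] − [0,2] + [0,1],
  ∂[0,1,4] = [1,4] − [0,4] + [0,1].
The resulting 10×10 matrix has rank 6, and its Smith normal form has invariant factors (1,1,1,1,1,1).

The boundary map ∂_3: C_3 → C_2 sends each 3-simplex σ to the alternating sum Σ_i (−1)^i (σ with its i-th vertex removed). For instance
  ∂[0,2,3,4] = [2,3,4] − [0,3,4] + [0,2,4] − [0,2,3],
  ∂[0,1,3,4] = [1,3,4] − [0,3,4] + [0,1,4] − [0,1,3].
As a 10×5 matrix over Z this has rank 4, with invariant factors (1,1,1,1).

Now H_k = ker ∂_k / im ∂_{k+1}, so:

  H_0: rank C_0 − rank ∂_1 = 5 − 4 = 1, and the invariant factors of ∂_1 are all 1, so H_0 = Z.
  H_1: rank ker ∂_1 − rank ∂_2 = (10 − 4) − 6 = 0, and the invariant factors of ∂_2 are all 1, so H_1 = 0.
  H_2: rank ker ∂_2 − rank ∂_3 = (10 − 6) − 4 = 0, and the invariant factors of ∂_3 are all 1, so H_2 = 0.
  H_3: rank ker ∂_3 − rank ∂_4 = (5 − 4) − 0 = 1, and there is no ∂_4, so H_3 = Z.

As a check, the Euler characteristic is 5 − 10 + 10 − 5 = 0, which agrees with 1 − 0 + 0 − 1 = 0.
(K is a triangulation of the 3-sphere S^3.)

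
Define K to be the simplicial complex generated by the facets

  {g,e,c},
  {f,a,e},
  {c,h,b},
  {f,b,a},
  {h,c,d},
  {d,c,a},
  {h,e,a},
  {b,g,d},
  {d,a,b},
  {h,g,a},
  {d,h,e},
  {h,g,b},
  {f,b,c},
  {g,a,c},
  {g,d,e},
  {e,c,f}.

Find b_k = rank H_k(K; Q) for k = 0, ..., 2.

Order the vertices as a < b < c < d < e < f < g < h. Listing each simplex with vertices in this order, K has dimension 2 with simplices:

  0-simplices (8): a, b, c, d, e, f, g, h
  1-simplices (24): ab, ac, ad, ae, af, ag, ah, bc, bd, bf, bg, bh, cd, ce, cf, cg, ch, de, dg, dh, ef, eg, eh, gh
  2-simplices (16): abd, abf, acd, acg, aef, aeh, agh, bcf, bch, bdg, bgh, cdh, cef, ceg, deg, deh

so the chain groups are C_0 ≅ Z^8, C_1 ≅ Z^24, C_2 ≅ Z^16.

∂_1: C_1 → C_0 sends each edge [p,q] (with p < q) to q − p. For instance
  ∂eg = g − e.
This gives a 8×24 integer matrix of rank 7; reducing to Smith normal form yields diagonal entries (1,1,1,1,1,1,1).

The boundary map ∂_2: C_2 → C_1 acts by ∂[p,q,r] = [q,r] − [p,r] + [p,q]. For instance
  ∂bdg = dg − bg + bd,
  ∂acg = cg − ag + ac.
The resulting 24×16 matrix has rank 15, and its Smith normal form has invariant factors (1,1,1,1,1,1,1,1,1,1,1,1,1,1,1).

Reading off H_k = ker ∂_k / im ∂_{k+1}:

  H_0: rank C_0 − rank ∂_1 = 8 − 7 = 1, and the invariant factors of ∂_1 are all 1, so H_0 ≅ Z.
  H_1: rank ker ∂_1 − rank ∂_2 = (24 − 7) − 15 = 2, and the invariant factors of ∂_2 are all 1, so H_1 ≅ Z^2.
  H_2: rank ker ∂_2 − rank ∂_3 = (16 − 15) − 0 = 1, and there is no ∂_3, so H_2 ≅ Z.

(K is a triangulation of the torus T^2.)

Hence the Betti numbers are b_0 = 1, b_1 = 2, b_2 = 1.

b_0 = 1, b_1 = 2, b_2 = 1.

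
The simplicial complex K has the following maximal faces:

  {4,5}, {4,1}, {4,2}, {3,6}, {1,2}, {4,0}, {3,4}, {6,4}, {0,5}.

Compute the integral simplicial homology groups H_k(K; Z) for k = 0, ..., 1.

H_0 = Z,  H_1 = Z^3.

Order the vertices as 0 < 1 < 2 < 3 < 4 < 5 < 6. Listing each simplex with vertices in this order, K has dimension 1 with simplices:

  0-simplices (7): [0], [1], [2], [3], [4], [5], [6]
  1-simplices (9): [0,4], [0,5], [1,2], [1,4], [2,4], [3,4], [3,6], [4,5], [4,6]

so the chain groups are C_0 ≅ Z^7, C_1 ≅ Z^9.

∂_1: C_1 → C_0 is given by ∂[p,q] = [q] − [p]. For instance
  ∂[4,5] = [5] − [4].
As a 7×9 matrix over Z this has rank 6, with invariant factors (1,1,1,1,1,1).

Now H_k = ker ∂_k / im ∂_{k+1}, so:

  H_0: rank C_0 − rank ∂_1 = 7 − 6 = 1, and the invariant factors of ∂_1 are all 1, so H_0 = Z.
  H_1: rank ker ∂_1 − rank ∂_2 = (9 − 6) − 0 = 3, and there is no ∂_2, so H_1 = Z^3.

(K is a triangulation of a wedge of 3 circles.)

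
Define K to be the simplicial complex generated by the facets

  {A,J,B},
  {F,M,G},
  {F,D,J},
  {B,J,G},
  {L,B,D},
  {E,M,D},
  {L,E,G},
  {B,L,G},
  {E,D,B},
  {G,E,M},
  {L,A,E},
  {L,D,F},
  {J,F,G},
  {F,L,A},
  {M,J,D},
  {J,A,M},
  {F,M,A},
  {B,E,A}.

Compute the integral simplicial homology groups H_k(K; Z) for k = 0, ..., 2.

H_0 ≅ Z,  H_1 ≅ Z ⊕ Z/2,  H_2 = 0.

K has 9 vertices, 27 edges, 18 triangles.
rank ∂_0 = 0, rank ∂_1 = 8 ⇒ b_0 = 9 − 0 − 8 = 1; all invariant factors of ∂_1 are 1 so no torsion. So H_0 = Z.
rank ∂_1 = 8, rank ∂_2 = 18 ⇒ b_1 = 27 − 8 − 18 = 1; ∂_2 has invariant factor(s) [2] giving torsion. So H_1 = Z ⊕ Z/2.
rank ∂_2 = 18, rank ∂_3 = 0 ⇒ b_2 = 18 − 18 − 0 = 0. So H_2 = 0.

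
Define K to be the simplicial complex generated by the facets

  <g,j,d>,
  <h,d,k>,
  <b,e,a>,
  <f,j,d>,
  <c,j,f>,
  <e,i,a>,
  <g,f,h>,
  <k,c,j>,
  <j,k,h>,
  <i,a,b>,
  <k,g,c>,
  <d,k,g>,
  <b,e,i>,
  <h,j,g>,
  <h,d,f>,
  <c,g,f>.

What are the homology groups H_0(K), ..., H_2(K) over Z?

Take the total order a < b < c < d < e < f < g < h < i < j < k on the vertex set. Then K (dimension 2) consists of the simplices:

  0-simplices (11): a, b, c, d, e, f, g, h, i, j, k
  1-simplices (24): ab, ae, ai, be, bi, cf, cg, cj, ck, df, dg, dh, dj, dk, ei, fg, fh, fj, gh, gj, gk, hj, hk, jk
  2-simplices (16): abe, abi, aei, bei, cfg, cfj, cgk, cjk, dfh, dfj, dgj, dgk, dhk, fgh, ghj, hjk

Hence C_0 ≅ Z^11, C_1 ≅ Z^24, C_2 ≅ Z^16.

∂_1: C_1 → C_0 is given by ∂[p,q] = [q] − [p]. For instance
  ∂ae = e − a.
This gives a 11×24 integer matrix of rank 9; reducing to Smith normal form yields diagonal entries (1,1,1,1,1,1,1,1,1).

The boundary map ∂_2: C_2 → C_1 acts by ∂[p,q,r] = [q,r] − [p,r] + [p,q]. For instance
  ∂dgj = gj − dj + dg,
  ∂dhk = hk − dk + dh.
This gives a 24×16 integer matrix of rank 15; reducing to Smith normal form yields diagonal entries (1,1,1,1,1,1,1,1,1,1,1,1,1,1,2).

Computing H_k = (kernel of ∂_k) / (image of ∂_{k+1}):

  H_0: rank C_0 − rank ∂_1 = 11 − 9 = 2, and the invariant factors of ∂_1 are all 1, so H_0 = Z^2.
  H_1: rank ker ∂_1 − rank ∂_2 = (24 − 9) − 15 = 0, and ∂_2 has invariant factor 2 > 1, so H_1 = Z_2.
  H_2: rank ker ∂_2 − rank ∂_3 = (16 − 15) − 0 = 1, and there is no ∂_3, so H_2 = Z.

As a check, the Euler characteristic is 11 − 24 + 16 = 3, which agrees with 2 − 0 + 1 = 3.
(K is a triangulation of the disjoint union of the 2-sphere S^2 and the real projective plane RP^2.)

H_0 ≅ Z^2,  H_1 ≅ Z_2,  H_2 ≅ Z.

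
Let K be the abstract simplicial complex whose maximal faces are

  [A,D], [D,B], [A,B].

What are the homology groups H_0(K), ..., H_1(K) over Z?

H_0 ≅ Z,  H_1 ≅ Z.

Fix the vertex order A < B < D and write every simplex with vertices in increasing order. Then dim K = 1 and the simplices of K are:

  0-simplices (3): A, B, D
  1-simplices (3): AB, AD, BD

giving chain groups C_0 ≅ Z^3, C_1 ≅ Z^3.

The boundary map ∂_1: C_1 → C_0 maps an edge to its endpoints' difference, ∂[p,q] = q − p. For instance
  ∂AD = D − A.
This gives a 3×3 integer matrix of rank 2; reducing to Smith normal form yields diagonal entries (1,1).

Computing H_k = (kernel of ∂_k) / (image of ∂_{k+1}):

  H_0: rank C_0 − rank ∂_1 = 3 − 2 = 1, and the invariant factors of ∂_1 are all 1, so H_0 = Z.
  H_1: rank ker ∂_1 − rank ∂_2 = (3 − 2) − 0 = 1, and there is no ∂_2, so H_1 = Z.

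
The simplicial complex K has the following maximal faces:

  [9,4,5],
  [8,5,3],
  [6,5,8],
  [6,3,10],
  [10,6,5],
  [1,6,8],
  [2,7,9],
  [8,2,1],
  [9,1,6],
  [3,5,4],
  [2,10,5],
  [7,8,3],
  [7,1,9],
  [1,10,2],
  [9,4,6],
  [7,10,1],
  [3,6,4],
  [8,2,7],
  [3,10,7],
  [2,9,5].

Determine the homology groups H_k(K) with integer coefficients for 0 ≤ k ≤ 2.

Fix the vertex order 1 < 2 < 3 < 4 < 5 < 6 < 7 < 8 < 9 < 10 and write every simplex with vertices in increasing order. Then dim K = 2 and the simplices of K are:

  0-simplices (10): [1], [2], [3], [4], [5], [6], [7], [8], [9], [10]
  1-simplices (30): (30 of them)
  2-simplices (20): (20 of them)

Hence C_0 ≅ Z^10, C_1 ≅ Z^30, C_2 ≅ Z^20.

∂_1: C_1 → C_0 is given by ∂[p,q] = [q] − [p]. For instance
  ∂[3,7] = [7] − [3].
The 10×30 boundary matrix has rank 9 and Smith normal form diag(1,1,1,1,1,1,1,1,1).

The boundary map ∂_2: C_2 → C_1 sends each 2-simplex [p,q,r] to [q,r] − [p,r] + [p,q]. For instance
  ∂[1,2,8] = [2,8] − [1,8] + [1,2],
  ∂[5,6,10] = [6,10] − [5,10] + [5,6].
The 30×20 boundary matrix has rank 20 and Smith normal form diag(1,1,1,1,1,1,1,1,1,1,1,1,1,1,1,1,1,1,1,2).

Reading off H_k = ker ∂_k / im ∂_{k+1}:

  H_0: rank C_0 − rank ∂_1 = 10 − 9 = 1, and the invariant factors of ∂_1 are all 1, so H_0 = Z.
  H_1: rank ker ∂_1 − rank ∂_2 = (30 − 9) − 20 = 1, and ∂_2 has invariant factor 2 > 1, so H_1 = Z ⊕ Z_2.
  H_2: rank ker ∂_2 − rank ∂_3 = (20 − 20) − 0 = 0, and there is no ∂_3, so H_2 = 0.

(K is a triangulation of the Klein bottle.)

H_0 ≅ Z,  H_1 ≅ Z ⊕ Z_2,  H_2 = 0.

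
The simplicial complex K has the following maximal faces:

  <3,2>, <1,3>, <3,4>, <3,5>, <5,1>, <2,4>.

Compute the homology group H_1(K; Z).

H_1 ≅ Z^2.

We work with the vertex ordering 1 < 2 < 3 < 4 < 5. The simplices of K, each written with vertices in increasing order, are:

  0-simplices (5): [1], [2], [3], [4], [5]
  1-simplices (6): [1,3], [1,5], [2,3], [2,4], [3,4], [3,5]

so the chain groups are C_0 ≅ Z^5, C_1 ≅ Z^6.

The boundary map ∂_1: C_1 → C_0 maps an edge to its endpoints' difference, ∂[p,q] = q − p.
The resulting 5×6 matrix has rank 4, and its Smith normal form has invariant factors (1,1,1,1).

Computing H_k = (kernel of ∂_k) / (image of ∂_{k+1}):

  H_1: rank ker ∂_1 − rank ∂_2 = (6 − 4) − 0 = 2, and there is no ∂_2, so H_1 = Z^2.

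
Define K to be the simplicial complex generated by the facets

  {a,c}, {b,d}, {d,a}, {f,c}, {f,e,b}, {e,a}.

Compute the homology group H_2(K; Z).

H_2 ≅ 0.

We work with the vertex ordering a < b < c < d < e < f. The simplices of K, each written with vertices in increasing order, are:

  0-simplices (6): a, b, c, d, e, f
  1-simplices (8): ac, ad, ae, bd, be, bf, cf, ef
  2-simplices (1): bef

giving chain groups C_0 ≅ Z^6, C_1 ≅ Z^8, C_2 ≅ Z^1.

∂_1: C_1 → C_0 is given by ∂[p,q] = [q] − [p]. For instance
  ∂bf = f − b.
This gives a 6×8 integer matrix of rank 5; reducing to Smith normal form yields diagonal entries (1,1,1,1,1).

Boundary ∂_2: C_2 → C_1 maps a triangle to the signed sum of its edges. For instance
  ∂bef = ef − bf + be.
The resulting 8×1 matrix has rank 1, and its Smith normal form has invariant factors (1).

Reading off H_k = ker ∂_k / im ∂_{k+1}:

  H_2: rank ker ∂_2 − rank ∂_3 = (1 − 1) − 0 = 0, and there is no ∂_3, so H_2 = 0.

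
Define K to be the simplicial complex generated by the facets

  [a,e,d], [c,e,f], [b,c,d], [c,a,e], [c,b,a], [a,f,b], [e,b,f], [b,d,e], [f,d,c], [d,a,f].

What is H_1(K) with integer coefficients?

H_1 = Z/2.

We work with the vertex ordering a < b < c < d < e < f. The simplices of K, each written with vertices in increasing order, are:

  0-simplices (6): a, b, c, d, e, f
  1-simplices (15): ab, ac, ad, ae, af, bc, bd, be, bf, cd, ce, cf, de, df, ef
  2-simplices (10): abc, abf, ace, ade, adf, bcd, bde, bef, cdf, cef

so the chain groups are C_0 ≅ Z^6, C_1 ≅ Z^15, C_2 ≅ Z^10.

Boundary ∂_1: C_1 → C_0 sends each edge [p,q] (with p < q) to q − p. For instance
  ∂ad = d − a.
The resulting 6×15 matrix has rank 5, and its Smith normal form has invariant factors (1,1,1,1,1).

The boundary map ∂_2: C_2 → C_1 sends each 2-simplex [p,q,r] to [q,r] − [p,r] + [p,q]. For instance
  ∂ade = de − ae + ad,
  ∂bde = de − be + bd.
The resulting 15×10 matrix has rank 10, and its Smith normal form has invariant factors (1,1,1,1,1,1,1,1,1,2).

From H_k ≅ ker(∂_k) / im(∂_{k+1}) we obtain:

  H_1: rank ker ∂_1 − rank ∂_2 = (15 − 5) − 10 = 0, and ∂_2 has invariant factor 2 > 1, so H_1 ≅ Z/2.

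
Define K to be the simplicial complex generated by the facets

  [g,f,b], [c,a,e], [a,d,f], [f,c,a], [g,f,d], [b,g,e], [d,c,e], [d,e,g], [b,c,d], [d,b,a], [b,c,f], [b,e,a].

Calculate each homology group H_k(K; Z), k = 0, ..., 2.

We work with the vertex ordering a < b < c < d < e < f < g. The simplices of K, each written with vertices in increasing order, are:

  0-simplices (7): a, b, c, d, e, f, g
  1-simplices (18): ab, ac, ad, ae, af, bc, bd, be, bf, bg, cd, ce, cf, de, df, dg, eg, fg
  2-simplices (12): abd, abe, ace, acf, adf, bcd, bcf, beg, bfg, cde, deg, dfg

Hence C_0 ≅ Z^7, C_1 ≅ Z^18, C_2 ≅ Z^12.

∂_1: C_1 → C_0 is given by ∂[p,q] = [q] − [p]. For instance
  ∂eg = g − e.
This gives a 7×18 integer matrix of rank 6; reducing to Smith normal form yields diagonal entries (1,1,1,1,1,1).

Boundary ∂_2: C_2 → C_1 sends each 2-simplex [p,q,r] to [q,r] − [p,r] + [p,q]. For instance
  ∂abe = be − ae + ab,
  ∂dfg = fg − dg + df.
This gives a 18×12 integer matrix of rank 12; reducing to Smith normal form yields diagonal entries (1,1,1,1,1,1,1,1,1,1,1,2).

Computing H_k = (kernel of ∂_k) / (image of ∂_{k+1}):

  H_0: rank C_0 − rank ∂_1 = 7 − 6 = 1, and the invariant factors of ∂_1 are all 1, so H_0 ≅ Z.
  H_1: rank ker ∂_1 − rank ∂_2 = (18 − 6) − 12 = 0, and ∂_2 has invariant factor 2 > 1, so H_1 ≅ Z/2Z.
  H_2: rank ker ∂_2 − rank ∂_3 = (12 − 12) − 0 = 0, and there is no ∂_3, so H_2 ≅ 0.

As a check, the Euler characteristic is 7 − 18 + 12 = 1, which agrees with 1 − 0 + 0 = 1.

H_0 ≅ Z,  H_1 ≅ Z/2Z,  H_2 = 0.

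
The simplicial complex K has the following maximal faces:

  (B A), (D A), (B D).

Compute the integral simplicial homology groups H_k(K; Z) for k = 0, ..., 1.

Order the vertices as A < B < D. Listing each simplex with vertices in this order, K has dimension 1 with simplices:

  0-simplices (3): A, B, D
  1-simplices (3): AB, AD, BD

Hence C_0 ≅ Z^3, C_1 ≅ Z^3.

∂_1: C_1 → C_0 is given by ∂[p,q] = [q] − [p]. For instance
  ∂AB = B − A.
As a 3×3 matrix over Z this has rank 2, with invariant factors (1,1).

From H_k ≅ ker(∂_k) / im(∂_{k+1}) we obtain:

  H_0: rank C_0 − rank ∂_1 = 3 − 2 = 1, and the invariant factors of ∂_1 are all 1, so H_0 ≅ Z.
  H_1: rank ker ∂_1 − rank ∂_2 = (3 − 2) − 0 = 1, and there is no ∂_2, so H_1 ≅ Z.

H_0 = Z,  H_1 = Z.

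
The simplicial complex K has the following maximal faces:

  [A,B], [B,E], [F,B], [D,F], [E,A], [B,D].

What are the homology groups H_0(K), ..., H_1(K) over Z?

H_0 ≅ Z,  H_1 ≅ Z^2.

Order the vertices as A < B < D < E < F. Listing each simplex with vertices in this order, K has dimension 1 with simplices:

  0-simplices (5): A, B, D, E, F
  1-simplices (6): AB, AE, BD, BE, BF, DF

Hence C_0 ≅ Z^5, C_1 ≅ Z^6.

∂_1: C_1 → C_0 sends each edge [p,q] (with p < q) to q − p.
The 5×6 boundary matrix has rank 4 and Smith normal form diag(1,1,1,1).

Computing H_k = (kernel of ∂_k) / (image of ∂_{k+1}):

  H_0: rank C_0 − rank ∂_1 = 5 − 4 = 1, and the invariant factors of ∂_1 are all 1, so H_0 = Z.
  H_1: rank ker ∂_1 − rank ∂_2 = (6 − 4) − 0 = 2, and there is no ∂_2, so H_1 = Z^2.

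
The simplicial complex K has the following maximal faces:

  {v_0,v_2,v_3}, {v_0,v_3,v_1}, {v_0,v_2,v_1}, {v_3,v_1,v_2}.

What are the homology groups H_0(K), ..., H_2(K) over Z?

We work with the vertex ordering v_0 < v_1 < v_2 < v_3. The simplices of K, each written with vertices in increasing order, are:

  0-simplices (4): [v_0], [v_1], [v_2], [v_3]
  1-simplices (6): [v_0,v_1], [v_0,v_2], [v_0,v_3], [v_1,v_2], [v_1,v_3], [v_2,v_3]
  2-simplices (4): [v_0,v_1,v_2], [v_0,v_1,v_3], [v_0,v_2,v_3], [v_1,v_2,v_3]

so the chain groups are C_0 ≅ Z^4, C_1 ≅ Z^6, C_2 ≅ Z^4.

Boundary ∂_1: C_1 → C_0 sends each edge [p,q] (with p < q) to q − p.
The resulting 4×6 matrix has rank 3, and its Smith normal form has invariant factors (1,1,1).

Boundary ∂_2: C_2 → C_1 maps a triangle to the signed sum of its edges. For instance
  ∂[v_0,v_1,v_2] = [v_1,v_2] − [v_0,v_2] + [v_0,v_1],
  ∂[v_0,v_1,v_3] = [v_1,v_3] − [v_0,v_3] + [v_0,v_1].
This gives a 6×4 integer matrix of rank 3; reducing to Smith normal form yields diagonal entries (1,1,1).

Reading off H_k = ker ∂_k / im ∂_{k+1}:

  H_0: rank C_0 − rank ∂_1 = 4 − 3 = 1, and the invariant factors of ∂_1 are all 1, so H_0 ≅ Z.
  H_1: rank ker ∂_1 − rank ∂_2 = (6 − 3) − 3 = 0, and the invariant factors of ∂_2 are all 1, so H_1 ≅ 0.
  H_2: rank ker ∂_2 − rank ∂_3 = (4 − 3) − 0 = 1, and there is no ∂_3, so H_2 ≅ Z.

As a check, the Euler characteristic is 4 − 6 + 4 = 2, which agrees with 1 − 0 + 1 = 2.

H_0 = Z,  H_1 = 0,  H_2 = Z.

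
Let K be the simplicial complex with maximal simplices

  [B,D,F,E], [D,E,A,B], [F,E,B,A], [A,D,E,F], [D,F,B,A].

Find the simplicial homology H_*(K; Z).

H_0 = Z,  H_1 = 0,  H_2 = 0,  H_3 = Z.

Order the vertices as A < B < D < E < F. Listing each simplex with vertices in this order, K has dimension 3 with simplices:

  0-simplices (5): A, B, D, E, F
  1-simplices (10): AB, AD, AE, AF, BD, BE, BF, DE, DF, EF
  2-simplices (10): ABD, ABE, ABF, ADE, ADF, AEF, BDE, BDF, BEF, DEF
  3-simplices (5): ABDE, ABDF, ABEF, ADEF, BDEF

Hence C_0 ≅ Z^5, C_1 ≅ Z^10, C_2 ≅ Z^10, C_3 ≅ Z^5.

∂_1: C_1 → C_0 is given by ∂[p,q] = [q] − [p]. For instance
  ∂AB = B − A.
As a 5×10 matrix over Z this has rank 4, with invariant factors (1,1,1,1).

∂_2: C_2 → C_1 acts by ∂[p,q,r] = [q,r] − [p,r] + [p,q]. For instance
  ∂ABE = BE − AE + AB,
  ∂BDF = DF − BF + BD.
This gives a 10×10 integer matrix of rank 6; reducing to Smith normal form yields diagonal entries (1,1,1,1,1,1).

The boundary map ∂_3: C_3 → C_2 sends each 3-simplex σ to the alternating sum Σ_i (−1)^i (σ with its i-th vertex removed). For instance
  ∂ADEF = DEF − AEF + ADF − ADE,
  ∂ABDE = BDE − ADE + ABE − ABD.
The 10×5 boundary matrix has rank 4 and Smith normal form diag(1,1,1,1).

Reading off H_k = ker ∂_k / im ∂_{k+1}:

  H_0: rank C_0 − rank ∂_1 = 5 − 4 = 1, and the invariant factors of ∂_1 are all 1, so H_0 = Z.
  H_1: rank ker ∂_1 − rank ∂_2 = (10 − 4) − 6 = 0, and the invariant factors of ∂_2 are all 1, so H_1 = 0.
  H_2: rank ker ∂_2 − rank ∂_3 = (10 − 6) − 4 = 0, and the invariant factors of ∂_3 are all 1, so H_2 = 0.
  H_3: rank ker ∂_3 − rank ∂_4 = (5 − 4) − 0 = 1, and there is no ∂_4, so H_3 = Z.

As a check, the Euler characteristic is 5 − 10 + 10 − 5 = 0, which agrees with 1 − 0 + 0 − 1 = 0.
(K is a triangulation of the 3-sphere S^3.)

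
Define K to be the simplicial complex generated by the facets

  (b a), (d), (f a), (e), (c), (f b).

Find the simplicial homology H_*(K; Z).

H_0 ≅ Z^4,  H_1 ≅ Z.

K has 6 vertices, 3 edges.
rank ∂_0 = 0, rank ∂_1 = 2 ⇒ b_0 = 6 − 0 − 2 = 4; all invariant factors of ∂_1 are 1 so no torsion. So H_0 = Z^4.
rank ∂_1 = 2, rank ∂_2 = 0 ⇒ b_1 = 3 − 2 − 0 = 1. So H_1 = Z.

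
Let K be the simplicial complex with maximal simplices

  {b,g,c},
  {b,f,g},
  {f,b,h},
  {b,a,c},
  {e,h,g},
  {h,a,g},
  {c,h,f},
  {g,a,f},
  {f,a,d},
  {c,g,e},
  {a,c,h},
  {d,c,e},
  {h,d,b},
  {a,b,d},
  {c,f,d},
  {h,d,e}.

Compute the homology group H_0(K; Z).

Order the vertices as a < b < c < d < e < f < g < h. Listing each simplex with vertices in this order, K has dimension 2 with simplices:

  0-simplices (8): a, b, c, d, e, f, g, h
  1-simplices (24): ab, ac, ad, af, ag, ah, bc, bd, bf, bg, bh, cd, ce, cf, cg, ch, de, df, dh, eg, eh, fg, fh, gh
  2-simplices (16): abc, abd, ach, adf, afg, agh, bcg, bdh, bfg, bfh, cde, cdf, ceg, cfh, deh, egh

giving chain groups C_0 ≅ Z^8, C_1 ≅ Z^24, C_2 ≅ Z^16.

The boundary map ∂_1: C_1 → C_0 is given by ∂[p,q] = [q] − [p]. For instance
  ∂fh = h − f.
The resulting 8×24 matrix has rank 7, and its Smith normal form has invariant factors (1,1,1,1,1,1,1).

∂_2: C_2 → C_1 maps a triangle to the signed sum of its edges. For instance
  ∂abd = bd − ad + ab,
  ∂bfg = fg − bg + bf.
The resulting 24×16 matrix has rank 15, and its Smith normal form has invariant factors (1,1,1,1,1,1,1,1,1,1,1,1,1,1,1).

From H_k ≅ ker(∂_k) / im(∂_{k+1}) we obtain:

  H_0: rank C_0 − rank ∂_1 = 8 − 7 = 1, and the invariant factors of ∂_1 are all 1, so H_0 ≅ Z.

H_0 ≅ Z.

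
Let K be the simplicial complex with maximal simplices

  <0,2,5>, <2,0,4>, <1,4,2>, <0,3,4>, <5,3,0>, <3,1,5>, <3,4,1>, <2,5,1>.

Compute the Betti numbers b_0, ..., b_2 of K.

Order the vertices as 0 < 1 < 2 < 3 < 4 < 5. Listing each simplex with vertices in this order, K has dimension 2 with simplices:

  0-simplices (6): [0], [1], [2], [3], [4], [5]
  1-simplices (12): [0,2], [0,3], [0,4], [0,5], [1,2], [1,3], [1,4], [1,5], [2,4], [2,5], [3,4], [3,5]
  2-simplices (8): [0,2,4], [0,2,5], [0,3,4], [0,3,5], [1,2,4], [1,2,5], [1,3,4], [1,3,5]

Hence C_0 ≅ Z^6, C_1 ≅ Z^12, C_2 ≅ Z^8.

∂_1: C_1 → C_0 sends each edge [p,q] (with p < q) to q − p.
This gives a 6×12 integer matrix of rank 5; reducing to Smith normal form yields diagonal entries (1,1,1,1,1).

The boundary map ∂_2: C_2 → C_1 acts by ∂[p,q,r] = [q,r] − [p,r] + [p,q]. For instance
  ∂[1,3,5] = [3,5] − [1,5] + [1,3],
  ∂[0,2,4] = [2,4] − [0,4] + [0,2].
The 12×8 boundary matrix has rank 7 and Smith normal form diag(1,1,1,1,1,1,1).

From H_k ≅ ker(∂_k) / im(∂_{k+1}) we obtain:

  H_0: rank C_0 − rank ∂_1 = 6 − 5 = 1, and the invariant factors of ∂_1 are all 1, so H_0 = Z.
  H_1: rank ker ∂_1 − rank ∂_2 = (12 − 5) − 7 = 0, and the invariant factors of ∂_2 are all 1, so H_1 = 0.
  H_2: rank ker ∂_2 − rank ∂_3 = (8 − 7) − 0 = 1, and there is no ∂_3, so H_2 = Z.

(K is a triangulation of the 2-sphere S^2.)

Hence the Betti numbers are b_0 = 1, b_1 = 0, b_2 = 1.

b_0 = 1, b_1 = 0, b_2 = 1.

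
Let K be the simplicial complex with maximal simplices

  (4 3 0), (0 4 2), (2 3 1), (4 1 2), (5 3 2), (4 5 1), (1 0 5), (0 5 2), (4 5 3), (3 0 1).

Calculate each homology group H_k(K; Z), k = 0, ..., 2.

H_0 = Z,  H_1 = Z/2,  H_2 = 0.

Fix the vertex order 0 < 1 < 2 < 3 < 4 < 5 and write every simplex with vertices in increasing order. Then dim K = 2 and the simplices of K are:

  0-simplices (6): [0], [1], [2], [3], [4], [5]
  1-simplices (15): [0,1], [0,2], [0,3], [0,4], [0,5], [1,2], [1,3], [1,4], [1,5], [2,3], [2,4], [2,5], [3,4], [3,5], [4,5]
  2-simplices (10): [0,1,3], [0,1,5], [0,2,4], [0,2,5], [0,3,4], [1,2,3], [1,2,4], [1,4,5], [2,3,5], [3,4,5]

so the chain groups are C_0 ≅ Z^6, C_1 ≅ Z^15, C_2 ≅ Z^10.

The boundary map ∂_1: C_1 → C_0 maps an edge to its endpoints' difference, ∂[p,q] = q − p. For instance
  ∂[3,5] = [5] − [3].
The resulting 6×15 matrix has rank 5, and its Smith normal form has invariant factors (1,1,1,1,1).

The boundary map ∂_2: C_2 → C_1 acts by ∂[p,q,r] = [q,r] − [p,r] + [p,q]. For instance
  ∂[0,1,3] = [1,3] − [0,3] + [0,1],
  ∂[1,4,5] = [4,5] − [1,5] + [1,4].
This gives a 15×10 integer matrix of rank 10; reducing to Smith normal form yields diagonal entries (1,1,1,1,1,1,1,1,1,2).

Computing H_k = (kernel of ∂_k) / (image of ∂_{k+1}):

  H_0: rank C_0 − rank ∂_1 = 6 − 5 = 1, and the invariant factors of ∂_1 are all 1, so H_0 ≅ Z.
  H_1: rank ker ∂_1 − rank ∂_2 = (15 − 5) − 10 = 0, and ∂_2 has invariant factor 2 > 1, so H_1 ≅ Z/2.
  H_2: rank ker ∂_2 − rank ∂_3 = (10 − 10) − 0 = 0, and there is no ∂_3, so H_2 ≅ 0.

As a check, the Euler characteristic is 6 − 15 + 10 = 1, which agrees with 1 − 0 + 0 = 1.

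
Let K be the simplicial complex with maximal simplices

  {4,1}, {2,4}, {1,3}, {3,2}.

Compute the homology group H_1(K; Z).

H_1 = Z.

Take the total order 1 < 2 < 3 < 4 on the vertex set. Then K (dimension 1) consists of the simplices:

  0-simplices (4): [1], [2], [3], [4]
  1-simplices (4): [1,3], [1,4], [2,3], [2,4]

so the chain groups are C_0 ≅ Z^4, C_1 ≅ Z^4.

The boundary map ∂_1: C_1 → C_0 is given by ∂[p,q] = [q] − [p].
The 4×4 boundary matrix has rank 3 and Smith normal form diag(1,1,1).

Reading off H_k = ker ∂_k / im ∂_{k+1}:

  H_1: rank ker ∂_1 − rank ∂_2 = (4 − 3) − 0 = 1, and there is no ∂_2, so H_1 = Z.

(K is a triangulation of the circle S^1.)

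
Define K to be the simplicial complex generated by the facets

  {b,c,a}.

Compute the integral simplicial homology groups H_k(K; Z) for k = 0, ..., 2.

Fix the vertex order a < b < c and write every simplex with vertices in increasing order. Then dim K = 2 and the simplices of K are:

  0-simplices (3): a, b, c
  1-simplices (3): ab, ac, bc
  2-simplices (1): abc

giving chain groups C_0 ≅ Z^3, C_1 ≅ Z^3, C_2 ≅ Z^1.

∂_1: C_1 → C_0 maps an edge to its endpoints' difference, ∂[p,q] = q − p. For instance
  ∂bc = c − b.
The resulting 3×3 matrix has rank 2, and its Smith normal form has invariant factors (1,1).

The boundary map ∂_2: C_2 → C_1 maps a triangle to the signed sum of its edges. For instance
  ∂abc = bc − ac + ab.
As a 3×1 matrix over Z this has rank 1, with invariant factors (1).

Computing H_k = (kernel of ∂_k) / (image of ∂_{k+1}):

  H_0: rank C_0 − rank ∂_1 = 3 − 2 = 1, and the invariant factors of ∂_1 are all 1, so H_0 ≅ Z.
  H_1: rank ker ∂_1 − rank ∂_2 = (3 − 2) − 1 = 0, and the invariant factors of ∂_2 are all 1, so H_1 ≅ 0.
  H_2: rank ker ∂_2 − rank ∂_3 = (1 − 1) − 0 = 0, and there is no ∂_3, so H_2 ≅ 0.

As a check, the Euler characteristic is 3 − 3 + 1 = 1, which agrees with 1 − 0 + 0 = 1.

H_0 ≅ Z,  H_1 = 0,  H_2 = 0.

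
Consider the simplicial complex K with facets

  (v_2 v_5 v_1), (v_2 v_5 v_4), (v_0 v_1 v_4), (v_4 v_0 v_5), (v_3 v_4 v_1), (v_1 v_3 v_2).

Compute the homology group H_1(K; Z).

Order the vertices as v_0 < v_1 < v_2 < v_3 < v_4 < v_5. Listing each simplex with vertices in this order, K has dimension 2 with simplices:

  0-simplices (6): [v_0], [v_1], [v_2], [v_3], [v_4], [v_5]
  1-simplices (12): [v_0,v_1], [v_0,v_4], [v_0,v_5], [v_1,v_2], [v_1,v_3], [v_1,v_4], [v_1,v_5], [v_2,v_3], [v_2,v_4], [v_2,v_5], [v_3,v_4], [v_4,v_5]
  2-simplices (6): [v_0,v_1,v_4], [v_0,v_4,v_5], [v_1,v_2,v_3], [v_1,v_2,v_5], [v_1,v_3,v_4], [v_2,v_4,v_5]

giving chain groups C_0 ≅ Z^6, C_1 ≅ Z^12, C_2 ≅ Z^6.

Boundary ∂_1: C_1 → C_0 sends each edge [p,q] (with p < q) to q − p.
The 6×12 boundary matrix has rank 5 and Smith normal form diag(1,1,1,1,1).

Boundary ∂_2: C_2 → C_1 acts by ∂[p,q,r] = [q,r] − [p,r] + [p,q]. For instance
  ∂[v_0,v_4,v_5] = [v_4,v_5] − [v_0,v_5] + [v_0,v_4],
  ∂[v_1,v_3,v_4] = [v_3,v_4] − [v_1,v_4] + [v_1,v_3].
The 12×6 boundary matrix has rank 6 and Smith normal form diag(1,1,1,1,1,1).

Now H_k = ker ∂_k / im ∂_{k+1}, so:

  H_1: rank ker ∂_1 − rank ∂_2 = (12 − 5) − 6 = 1, and the invariant factors of ∂_2 are all 1, so H_1 = Z.

H_1 ≅ Z.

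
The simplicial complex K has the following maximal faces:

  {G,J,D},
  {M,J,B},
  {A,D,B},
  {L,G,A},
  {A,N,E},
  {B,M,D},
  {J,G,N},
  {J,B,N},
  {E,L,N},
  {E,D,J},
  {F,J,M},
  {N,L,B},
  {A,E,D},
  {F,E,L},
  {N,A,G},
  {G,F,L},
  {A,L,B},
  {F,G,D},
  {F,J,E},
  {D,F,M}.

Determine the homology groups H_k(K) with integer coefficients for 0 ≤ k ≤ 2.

H_0 ≅ Z,  H_1 ≅ Z ⊕ Z/2,  H_2 = 0.

Order the vertices as A < B < D < E < F < G < J < L < M < N. Listing each simplex with vertices in this order, K has dimension 2 with simplices:

  0-simplices (10): A, B, D, E, F, G, J, L, M, N
  1-simplices (30): AB, AD, AE, AG, AL, AN, BD, BJ, BL, BM, BN, DE, DF, DG, DJ, DM, EF, EJ, EL, EN, FG, FJ, FL, FM, GJ, GL, GN, JM, JN, LN
  2-simplices (20): ABD, ABL, ADE, AEN, AGL, AGN, BDM, BJM, BJN, BLN, DEJ, DFG, DFM, DGJ, EFJ, EFL, ELN, FGL, FJM, GJN

Hence C_0 ≅ Z^10, C_1 ≅ Z^30, C_2 ≅ Z^20.

∂_1: C_1 → C_0 is given by ∂[p,q] = [q] − [p]. For instance
  ∂FL = L − F.
As a 10×30 matrix over Z this has rank 9, with invariant factors (1,1,1,1,1,1,1,1,1).

The boundary map ∂_2: C_2 → C_1 acts by ∂[p,q,r] = [q,r] − [p,r] + [p,q]. For instance
  ∂DGJ = GJ − DJ + DG,
  ∂ELN = LN − EN + EL.
The 30×20 boundary matrix has rank 20 and Smith normal form diag(1,1,1,1,1,1,1,1,1,1,1,1,1,1,1,1,1,1,1,2).

Computing H_k = (kernel of ∂_k) / (image of ∂_{k+1}):

  H_0: rank C_0 − rank ∂_1 = 10 − 9 = 1, and the invariant factors of ∂_1 are all 1, so H_0 ≅ Z.
  H_1: rank ker ∂_1 − rank ∂_2 = (30 − 9) − 20 = 1, and ∂_2 has invariant factor 2 > 1, so H_1 ≅ Z ⊕ Z/2.
  H_2: rank ker ∂_2 − rank ∂_3 = (20 − 20) − 0 = 0, and there is no ∂_3, so H_2 ≅ 0.

As a check, the Euler characteristic is 10 − 30 + 20 = 0, which agrees with 1 − 1 + 0 = 0.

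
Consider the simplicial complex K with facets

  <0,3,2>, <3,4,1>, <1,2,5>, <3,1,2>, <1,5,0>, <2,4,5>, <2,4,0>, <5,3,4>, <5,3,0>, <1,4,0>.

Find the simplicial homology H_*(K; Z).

H_0 = Z,  H_1 = Z_2,  H_2 = 0.

K has 6 vertices, 15 edges, 10 triangles.
rank ∂_0 = 0, rank ∂_1 = 5 ⇒ b_0 = 6 − 0 − 5 = 1; all invariant factors of ∂_1 are 1 so no torsion. So H_0 = Z.
rank ∂_1 = 5, rank ∂_2 = 10 ⇒ b_1 = 15 − 5 − 10 = 0; ∂_2 has invariant factor(s) [2] giving torsion. So H_1 = Z_2.
rank ∂_2 = 10, rank ∂_3 = 0 ⇒ b_2 = 10 − 10 − 0 = 0. So H_2 = 0.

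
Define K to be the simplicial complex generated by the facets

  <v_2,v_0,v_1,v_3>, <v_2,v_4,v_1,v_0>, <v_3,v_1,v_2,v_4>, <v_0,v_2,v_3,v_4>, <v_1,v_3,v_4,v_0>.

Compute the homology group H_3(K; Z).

Take the total order v_0 < v_1 < v_2 < v_3 < v_4 on the vertex set. Then K (dimension 3) consists of the simplices:

  0-simplices (5): [v_0], [v_1], [v_2], [v_3], [v_4]
  1-simplices (10): [v_0,v_1], [v_0,v_2], [v_0,v_3], [v_0,v_4], [v_1,v_2], [v_1,v_3], [v_1,v_4], [v_2,v_3], [v_2,v_4], [v_3,v_4]
  2-simplices (10): [v_0,v_1,v_2], [v_0,v_1,v_3], [v_0,v_1,v_4], [v_0,v_2,v_3], [v_0,v_2,v_4], [v_0,v_3,v_4], [v_1,v_2,v_3], [v_1,v_2,v_4], [v_1,v_3,v_4], [v_2,v_3,v_4]
  3-simplices (5): [v_0,v_1,v_2,v_3], [v_0,v_1,v_2,v_4], [v_0,v_1,v_3,v_4], [v_0,v_2,v_3,v_4], [v_1,v_2,v_3,v_4]

so the chain groups are C_0 ≅ Z^5, C_1 ≅ Z^10, C_2 ≅ Z^10, C_3 ≅ Z^5.

∂_1: C_1 → C_0 is given by ∂[p,q] = [q] − [p]. For instance
  ∂[v_2,v_3] = [v_3] − [v_2].
As a 5×10 matrix over Z this has rank 4, with invariant factors (1,1,1,1).

Boundary ∂_2: C_2 → C_1 sends each 2-simplex [p,q,r] to [q,r] − [p,r] + [p,q]. For instance
  ∂[v_0,v_2,v_4] = [v_2,v_4] − [v_0,v_4] + [v_0,v_2],
  ∂[v_0,v_1,v_3] = [v_1,v_3] − [v_0,v_3] + [v_0,v_1].
The resulting 10×10 matrix has rank 6, and its Smith normal form has invariant factors (1,1,1,1,1,1).

Boundary ∂_3: C_3 → C_2 sends each 3-simplex σ to the alternating sum Σ_i (−1)^i (σ with its i-th vertex removed). For instance
  ∂[v_0,v_1,v_3,v_4] = [v_1,v_3,v_4] − [v_0,v_3,v_4] + [v_0,v_1,v_4] − [v_0,v_1,v_3],
  ∂[v_0,v_1,v_2,v_3] = [v_1,v_2,v_3] − [v_0,v_2,v_3] + [v_0,v_1,v_3] − [v_0,v_1,v_2].
The resulting 10×5 matrix has rank 4, and its Smith normal form has invariant factors (1,1,1,1).

Computing H_k = (kernel of ∂_k) / (image of ∂_{k+1}):

  H_3: rank ker ∂_3 − rank ∂_4 = (5 − 4) − 0 = 1, and there is no ∂_4, so H_3 = Z.

(K is a triangulation of the 3-sphere S^3.)

H_3 ≅ Z.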